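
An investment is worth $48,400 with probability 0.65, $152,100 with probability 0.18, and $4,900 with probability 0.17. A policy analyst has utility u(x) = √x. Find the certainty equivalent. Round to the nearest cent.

$50,670.01

E[u] = 0.65·√48400 + 0.18·√152100 + 0.17·√4900 = 0.65·220 + 0.18·390 + 0.17·70 = 225.1
CE = (225.1)² = 50670.01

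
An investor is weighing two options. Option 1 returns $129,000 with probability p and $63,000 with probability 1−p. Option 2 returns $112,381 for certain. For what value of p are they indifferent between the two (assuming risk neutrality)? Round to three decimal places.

p·129000 + (1−p)·63000 = 112381
66000p + 63000 = 112381
p = (112381 − 63000) / 66000

p = 0.748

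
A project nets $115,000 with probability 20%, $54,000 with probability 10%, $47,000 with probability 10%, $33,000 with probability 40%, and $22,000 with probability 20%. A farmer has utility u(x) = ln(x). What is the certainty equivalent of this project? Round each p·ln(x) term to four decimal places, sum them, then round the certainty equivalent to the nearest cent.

$42,510.23

E[u] = 0.2·ln(115000) + 0.1·ln(54000) + 0.1·ln(47000) + 0.4·ln(33000) + 0.2·ln(22000) = 2.3305 + 1.0897 + 1.0758 + 4.1617 + 1.9998 = 10.6575
CE = e^10.6575 ≈ 42510.23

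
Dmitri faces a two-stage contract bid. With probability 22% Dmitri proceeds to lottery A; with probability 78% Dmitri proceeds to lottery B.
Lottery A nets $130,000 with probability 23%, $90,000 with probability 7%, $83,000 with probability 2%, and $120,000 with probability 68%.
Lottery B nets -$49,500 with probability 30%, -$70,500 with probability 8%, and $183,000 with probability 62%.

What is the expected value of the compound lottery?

$98,797.80

EV(A) = 0.23 × 130000 + 0.07 × 90000 + 0.02 × 83000 + 0.68 × 120000 = 29900 + 6300 + 1660 + 81600 = 119460
EV(B) = 0.3 × (-49500) + 0.08 × (-70500) + 0.62 × 183000 = -14850 − 5640 + 113460 = 92970
Overall = 0.22 × 119460 + 0.78 × 92970 = 26281.2 + 72516.6 = 98797.8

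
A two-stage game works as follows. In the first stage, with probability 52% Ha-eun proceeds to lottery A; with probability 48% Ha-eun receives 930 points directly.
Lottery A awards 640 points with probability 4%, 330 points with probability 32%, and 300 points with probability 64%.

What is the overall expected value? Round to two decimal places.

EV(A) = 0.04 × 640 + 0.32 × 330 + 0.64 × 300 = 25.6 + 105.6 + 192 = 323.2
Branch B: 930 (certain)
Overall = 0.52 × 323.2 + 0.48 × 930 = 168.064 + 446.4 = 614.464

614.46 points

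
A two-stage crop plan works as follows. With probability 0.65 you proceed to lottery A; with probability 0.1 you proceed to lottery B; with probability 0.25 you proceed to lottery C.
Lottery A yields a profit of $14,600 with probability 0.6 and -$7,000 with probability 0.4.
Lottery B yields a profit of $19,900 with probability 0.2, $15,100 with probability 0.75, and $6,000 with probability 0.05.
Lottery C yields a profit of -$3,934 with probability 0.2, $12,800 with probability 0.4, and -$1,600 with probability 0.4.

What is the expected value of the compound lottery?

$6,357.80

EV(A) = 0.6 × 14600 + 0.4 × (-7000) = 8760 − 2800 = 5960
EV(B) = 0.2 × 19900 + 0.75 × 15100 + 0.05 × 6000 = 3980 + 11325 + 300 = 15605
EV(C) = 0.2 × (-3934) + 0.4 × 12800 + 0.4 × (-1600) = -786.8 + 5120 − 640 = 3693.2
Overall = 0.65 × 5960 + 0.1 × 15605 + 0.25 × 3693.2 = 3874 + 1560.5 + 923.3 = 6357.8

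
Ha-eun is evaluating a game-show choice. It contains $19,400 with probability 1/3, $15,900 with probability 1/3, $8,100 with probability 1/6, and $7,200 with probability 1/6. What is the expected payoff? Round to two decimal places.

$14,316.67

EV = 1/3 × 19400 + 1/3 × 15900 + 1/6 × 8100 + 1/6 × 7200 = 6466.6667 + 5300 + 1350 + 1200 = 14316.6667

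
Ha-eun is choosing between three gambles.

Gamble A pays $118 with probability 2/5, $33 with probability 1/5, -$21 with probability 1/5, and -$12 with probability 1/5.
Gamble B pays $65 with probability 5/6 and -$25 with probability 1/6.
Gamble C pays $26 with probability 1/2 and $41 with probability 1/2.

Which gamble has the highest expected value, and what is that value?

Gamble B ($50)

Gamble A = 2/5 × 118 + 1/5 × 33 + 1/5 × (-21) + 1/5 × (-12) = 47.2 + 6.6 − 4.2 − 2.4 = 47.2
Gamble B = 5/6 × 65 + 1/6 × (-25) = 54.1667 − 4.1667 = 50
Gamble C = 1/2 × 26 + 1/2 × 41 = 13 + 20.5 = 33.5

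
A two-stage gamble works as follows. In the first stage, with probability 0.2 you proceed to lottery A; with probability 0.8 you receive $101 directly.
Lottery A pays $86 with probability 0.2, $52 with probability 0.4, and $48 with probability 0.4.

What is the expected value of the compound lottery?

$92.24

EV(A) = 0.2 × 86 + 0.4 × 52 + 0.4 × 48 = 17.2 + 20.8 + 19.2 = 57.2
Branch B: 101 (certain)
Overall = 0.2 × 57.2 + 0.8 × 101 = 11.44 + 80.8 = 92.24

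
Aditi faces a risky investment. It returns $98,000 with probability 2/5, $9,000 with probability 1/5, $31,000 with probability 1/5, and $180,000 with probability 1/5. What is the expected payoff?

EV = 2/5 × 98000 + 1/5 × 9000 + 1/5 × 31000 + 1/5 × 180000 = 39200 + 1800 + 6200 + 36000 = 83200

$83,200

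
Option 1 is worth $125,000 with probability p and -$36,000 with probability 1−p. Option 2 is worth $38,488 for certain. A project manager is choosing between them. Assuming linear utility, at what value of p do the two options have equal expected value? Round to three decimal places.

p·125000 + (1−p)·(-36000) = 38488
161000p − 36000 = 38488
p = (38488 + 36000) / 161000

p = 0.463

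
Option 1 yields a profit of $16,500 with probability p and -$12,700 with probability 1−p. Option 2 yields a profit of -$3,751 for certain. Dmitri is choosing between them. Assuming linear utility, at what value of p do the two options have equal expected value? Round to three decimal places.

p = 0.306

p·16500 + (1−p)·(-12700) = -3751
29200p − 12700 = -3751
p = (-3751 + 12700) / 29200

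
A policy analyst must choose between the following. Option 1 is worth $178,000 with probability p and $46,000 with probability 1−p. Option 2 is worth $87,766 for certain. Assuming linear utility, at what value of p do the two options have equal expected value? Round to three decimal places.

p·178000 + (1−p)·46000 = 87766
132000p + 46000 = 87766
p = (87766 − 46000) / 132000

p = 0.316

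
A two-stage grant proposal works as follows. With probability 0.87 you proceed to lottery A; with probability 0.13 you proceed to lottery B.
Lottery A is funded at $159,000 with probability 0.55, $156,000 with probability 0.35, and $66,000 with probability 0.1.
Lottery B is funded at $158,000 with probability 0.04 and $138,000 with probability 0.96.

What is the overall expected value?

EV(A) = 0.55 × 159000 + 0.35 × 156000 + 0.1 × 66000 = 87450 + 54600 + 6600 = 148650
EV(B) = 0.04 × 158000 + 0.96 × 138000 = 6320 + 132480 = 138800
Overall = 0.87 × 148650 + 0.13 × 138800 = 129325.5 + 18044 = 147369.5

$147,369.50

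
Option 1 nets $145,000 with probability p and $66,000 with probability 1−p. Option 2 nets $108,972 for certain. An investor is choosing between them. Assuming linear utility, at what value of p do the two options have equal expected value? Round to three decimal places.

p·145000 + (1−p)·66000 = 108972
79000p + 66000 = 108972
p = (108972 − 66000) / 79000

p = 0.544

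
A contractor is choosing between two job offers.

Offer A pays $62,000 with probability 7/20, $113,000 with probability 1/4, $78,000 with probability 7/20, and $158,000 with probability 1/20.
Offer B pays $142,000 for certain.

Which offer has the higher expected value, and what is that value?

Offer A = 7/20 × 62000 + 1/4 × 113000 + 7/20 × 78000 + 1/20 × 158000 = 21700 + 28250 + 27300 + 7900 = 85150
Offer B: 142000 (certain)

Offer B ($142,000)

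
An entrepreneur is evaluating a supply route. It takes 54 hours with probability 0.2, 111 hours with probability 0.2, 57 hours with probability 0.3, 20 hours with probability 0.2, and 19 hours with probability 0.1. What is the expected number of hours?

EV = 0.2 × 54 + 0.2 × 111 + 0.3 × 57 + 0.2 × 20 + 0.1 × 19 = 10.8 + 22.2 + 17.1 + 4 + 1.9 = 56

56 hours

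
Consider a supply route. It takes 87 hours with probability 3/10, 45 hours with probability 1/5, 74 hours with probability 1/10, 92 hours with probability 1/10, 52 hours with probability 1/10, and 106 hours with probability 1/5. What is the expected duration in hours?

78.1 hours

EV = 3/10 × 87 + 1/5 × 45 + 1/10 × 74 + 1/10 × 92 + 1/10 × 52 + 1/5 × 106 = 26.1 + 9 + 7.4 + 9.2 + 5.2 + 21.2 = 78.1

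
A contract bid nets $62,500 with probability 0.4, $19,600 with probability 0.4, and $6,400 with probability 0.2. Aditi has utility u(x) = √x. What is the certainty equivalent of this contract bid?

E[u] = 0.4·√62500 + 0.4·√19600 + 0.2·√6400 = 0.4·250 + 0.4·140 + 0.2·80 = 172
CE = (172)² = 29584

$29,584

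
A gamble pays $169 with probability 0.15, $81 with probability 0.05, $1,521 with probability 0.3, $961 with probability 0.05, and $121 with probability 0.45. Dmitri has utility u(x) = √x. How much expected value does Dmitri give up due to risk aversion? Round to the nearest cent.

E[u] = 0.15·√169 + 0.05·√81 + 0.3·√1521 + 0.05·√961 + 0.45·√121 = 0.15·13 + 0.05·9 + 0.3·39 + 0.05·31 + 0.45·11 = 20.6
CE = (20.6)² = 424.36
Risk premium = EV − CE = 588.2 − 424.36 = 163.84

$163.84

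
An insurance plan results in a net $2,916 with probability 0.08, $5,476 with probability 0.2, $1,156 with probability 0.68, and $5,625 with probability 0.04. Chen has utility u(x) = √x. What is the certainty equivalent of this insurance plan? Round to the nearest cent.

E[u] = 0.08·√2916 + 0.2·√5476 + 0.68·√1156 + 0.04·√5625 = 0.08·54 + 0.2·74 + 0.68·34 + 0.04·75 = 45.24
CE = (45.24)² = 2046.6576

$2,046.66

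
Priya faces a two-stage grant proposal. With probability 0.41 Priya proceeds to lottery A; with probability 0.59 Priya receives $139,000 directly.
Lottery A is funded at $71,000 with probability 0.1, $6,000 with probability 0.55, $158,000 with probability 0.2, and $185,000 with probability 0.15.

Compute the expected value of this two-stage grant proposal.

$110,607.50

EV(A) = 0.1 × 71000 + 0.55 × 6000 + 0.2 × 158000 + 0.15 × 185000 = 7100 + 3300 + 31600 + 27750 = 69750
Branch B: 139000 (certain)
Overall = 0.41 × 69750 + 0.59 × 139000 = 28597.5 + 82010 = 110607.5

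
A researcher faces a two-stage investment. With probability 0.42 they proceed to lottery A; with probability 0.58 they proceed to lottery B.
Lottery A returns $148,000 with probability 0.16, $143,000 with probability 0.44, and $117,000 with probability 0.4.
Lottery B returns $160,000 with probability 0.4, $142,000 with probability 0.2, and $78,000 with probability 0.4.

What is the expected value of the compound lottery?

EV(A) = 0.16 × 148000 + 0.44 × 143000 + 0.4 × 117000 = 23680 + 62920 + 46800 = 133400
EV(B) = 0.4 × 160000 + 0.2 × 142000 + 0.4 × 78000 = 64000 + 28400 + 31200 = 123600
Overall = 0.42 × 133400 + 0.58 × 123600 = 56028 + 71688 = 127716

$127,716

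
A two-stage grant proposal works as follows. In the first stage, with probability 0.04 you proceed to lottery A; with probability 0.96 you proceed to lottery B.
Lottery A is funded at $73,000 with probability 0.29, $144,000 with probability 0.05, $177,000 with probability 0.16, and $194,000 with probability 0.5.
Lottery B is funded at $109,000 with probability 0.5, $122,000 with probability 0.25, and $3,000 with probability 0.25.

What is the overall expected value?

$88,467.60

EV(A) = 0.29 × 73000 + 0.05 × 144000 + 0.16 × 177000 + 0.5 × 194000 = 21170 + 7200 + 28320 + 97000 = 153690
EV(B) = 0.5 × 109000 + 0.25 × 122000 + 0.25 × 3000 = 54500 + 30500 + 750 = 85750
Overall = 0.04 × 153690 + 0.96 × 85750 = 6147.6 + 82320 = 88467.6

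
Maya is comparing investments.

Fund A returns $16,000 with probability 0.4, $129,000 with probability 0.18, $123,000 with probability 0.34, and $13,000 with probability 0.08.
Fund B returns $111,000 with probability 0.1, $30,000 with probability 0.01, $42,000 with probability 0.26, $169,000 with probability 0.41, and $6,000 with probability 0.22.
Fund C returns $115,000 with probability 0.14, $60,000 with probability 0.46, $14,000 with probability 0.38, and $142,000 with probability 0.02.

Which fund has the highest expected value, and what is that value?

Fund B ($92,930)

Fund A = 0.4 × 16000 + 0.18 × 129000 + 0.34 × 123000 + 0.08 × 13000 = 6400 + 23220 + 41820 + 1040 = 72480
Fund B = 0.1 × 111000 + 0.01 × 30000 + 0.26 × 42000 + 0.41 × 169000 + 0.22 × 6000 = 11100 + 300 + 10920 + 69290 + 1320 = 92930
Fund C = 0.14 × 115000 + 0.46 × 60000 + 0.38 × 14000 + 0.02 × 142000 = 16100 + 27600 + 5320 + 2840 = 51860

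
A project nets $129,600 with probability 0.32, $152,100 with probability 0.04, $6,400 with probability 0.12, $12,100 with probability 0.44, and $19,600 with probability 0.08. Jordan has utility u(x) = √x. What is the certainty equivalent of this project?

$40,000

E[u] = 0.32·√129600 + 0.04·√152100 + 0.12·√6400 + 0.44·√12100 + 0.08·√19600 = 0.32·360 + 0.04·390 + 0.12·80 + 0.44·110 + 0.08·140 = 200
CE = (200)² = 40000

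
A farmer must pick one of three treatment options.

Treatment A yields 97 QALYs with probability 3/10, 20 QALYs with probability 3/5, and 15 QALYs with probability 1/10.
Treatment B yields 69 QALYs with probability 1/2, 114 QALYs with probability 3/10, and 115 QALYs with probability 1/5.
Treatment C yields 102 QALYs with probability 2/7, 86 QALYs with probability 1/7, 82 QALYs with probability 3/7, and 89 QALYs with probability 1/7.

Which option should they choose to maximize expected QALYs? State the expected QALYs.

Treatment A = 3/10 × 97 + 3/5 × 20 + 1/10 × 15 = 29.1 + 12 + 1.5 = 42.6
Treatment B = 1/2 × 69 + 3/10 × 114 + 1/5 × 115 = 34.5 + 34.2 + 23 = 91.7
Treatment C = 2/7 × 102 + 1/7 × 86 + 3/7 × 82 + 1/7 × 89 = 29.1429 + 12.2857 + 35.1429 + 12.7143 = 89.2857

Treatment B (91.7 QALYs)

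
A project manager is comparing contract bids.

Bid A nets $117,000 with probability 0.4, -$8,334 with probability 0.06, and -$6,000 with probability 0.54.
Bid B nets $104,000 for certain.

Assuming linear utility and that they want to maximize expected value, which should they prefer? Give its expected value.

Bid A = 0.4 × 117000 + 0.06 × (-8334) + 0.54 × (-6000) = 46800 − 500.04 − 3240 = 43059.96
Bid B: 104000 (certain)

Bid B ($104,000)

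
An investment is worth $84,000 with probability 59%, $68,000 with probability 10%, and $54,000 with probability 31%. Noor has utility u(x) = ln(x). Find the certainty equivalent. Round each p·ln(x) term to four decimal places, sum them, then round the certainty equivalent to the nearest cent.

$71,718.21

E[u] = 0.59·ln(84000) + 0.1·ln(68000) + 0.31·ln(54000) = 6.6898 + 1.1127 + 3.3780 = 11.1805
CE = e^11.1805 ≈ 71718.21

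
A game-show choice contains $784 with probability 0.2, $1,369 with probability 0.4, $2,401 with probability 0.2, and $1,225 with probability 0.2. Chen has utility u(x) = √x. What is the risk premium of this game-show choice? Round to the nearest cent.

E[u] = 0.2·√784 + 0.4·√1369 + 0.2·√2401 + 0.2·√1225 = 0.2·28 + 0.4·37 + 0.2·49 + 0.2·35 = 37.2
CE = (37.2)² = 1383.84
Risk premium = EV − CE = 1429.6 − 1383.84 = 45.76

$45.76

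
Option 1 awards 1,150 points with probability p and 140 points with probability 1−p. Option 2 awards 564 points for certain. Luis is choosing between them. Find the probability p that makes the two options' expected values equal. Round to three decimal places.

p·1150 + (1−p)·140 = 564
1010p + 140 = 564
p = (564 − 140) / 1010

p = 0.420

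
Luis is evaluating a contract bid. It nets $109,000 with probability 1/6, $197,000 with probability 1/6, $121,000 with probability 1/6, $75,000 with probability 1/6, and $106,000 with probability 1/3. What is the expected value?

EV = 1/6 × 109000 + 1/6 × 197000 + 1/6 × 121000 + 1/6 × 75000 + 1/3 × 106000 = 18166.6667 + 32833.3333 + 20166.6667 + 12500 + 35333.3333 = 119000

$119,000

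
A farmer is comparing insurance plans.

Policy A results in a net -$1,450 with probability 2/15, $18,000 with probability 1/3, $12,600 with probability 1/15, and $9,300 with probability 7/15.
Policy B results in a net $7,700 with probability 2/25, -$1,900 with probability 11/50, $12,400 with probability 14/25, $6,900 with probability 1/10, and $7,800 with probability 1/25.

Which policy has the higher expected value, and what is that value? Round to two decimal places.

Policy A ($10,986.67)

Policy A = 2/15 × (-1450) + 1/3 × 18000 + 1/15 × 12600 + 7/15 × 9300 = -193.3333 + 6000 + 840 + 4340 = 10986.6667
Policy B = 2/25 × 7700 + 11/50 × (-1900) + 14/25 × 12400 + 1/10 × 6900 + 1/25 × 7800 = 616 − 418 + 6944 + 690 + 312 = 8144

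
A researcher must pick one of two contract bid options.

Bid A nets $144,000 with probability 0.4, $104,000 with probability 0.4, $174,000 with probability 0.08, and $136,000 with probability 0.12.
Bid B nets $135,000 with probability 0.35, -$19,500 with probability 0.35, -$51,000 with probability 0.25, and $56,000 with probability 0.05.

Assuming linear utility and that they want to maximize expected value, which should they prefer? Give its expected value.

Bid A = 0.4 × 144000 + 0.4 × 104000 + 0.08 × 174000 + 0.12 × 136000 = 57600 + 41600 + 13920 + 16320 = 129440
Bid B = 0.35 × 135000 + 0.35 × (-19500) + 0.25 × (-51000) + 0.05 × 56000 = 47250 − 6825 − 12750 + 2800 = 30475

Bid A ($129,440)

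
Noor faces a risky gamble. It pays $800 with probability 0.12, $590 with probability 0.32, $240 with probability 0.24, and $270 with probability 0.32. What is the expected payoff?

$428.80

EV = 0.12 × 800 + 0.32 × 590 + 0.24 × 240 + 0.32 × 270 = 96 + 188.8 + 57.6 + 86.4 = 428.8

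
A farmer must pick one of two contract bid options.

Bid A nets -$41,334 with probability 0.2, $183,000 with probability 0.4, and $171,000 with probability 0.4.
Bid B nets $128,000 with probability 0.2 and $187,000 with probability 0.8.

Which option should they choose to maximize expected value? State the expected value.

Bid A = 0.2 × (-41334) + 0.4 × 183000 + 0.4 × 171000 = -8266.8 + 73200 + 68400 = 133333.2
Bid B = 0.2 × 128000 + 0.8 × 187000 = 25600 + 149600 = 175200

Bid B ($175,200)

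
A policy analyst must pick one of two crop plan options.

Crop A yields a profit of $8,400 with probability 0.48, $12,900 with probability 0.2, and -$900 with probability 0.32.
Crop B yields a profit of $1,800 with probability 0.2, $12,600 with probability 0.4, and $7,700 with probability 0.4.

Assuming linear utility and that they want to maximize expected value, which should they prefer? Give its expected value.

Crop B ($8,480)

Crop A = 0.48 × 8400 + 0.2 × 12900 + 0.32 × (-900) = 4032 + 2580 − 288 = 6324
Crop B = 0.2 × 1800 + 0.4 × 12600 + 0.4 × 7700 = 360 + 5040 + 3080 = 8480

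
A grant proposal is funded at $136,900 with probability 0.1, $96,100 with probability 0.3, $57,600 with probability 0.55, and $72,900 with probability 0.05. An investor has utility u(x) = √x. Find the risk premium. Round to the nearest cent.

$1,944.75

E[u] = 0.1·√136900 + 0.3·√96100 + 0.55·√57600 + 0.05·√72900 = 0.1·370 + 0.3·310 + 0.55·240 + 0.05·270 = 275.5
CE = (275.5)² = 75900.25
Risk premium = EV − CE = 77845 − 75900.25 = 1944.75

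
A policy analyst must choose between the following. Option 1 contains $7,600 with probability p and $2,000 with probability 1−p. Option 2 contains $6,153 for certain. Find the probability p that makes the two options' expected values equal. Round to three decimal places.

p = 0.742

p·7600 + (1−p)·2000 = 6153
5600p + 2000 = 6153
p = (6153 − 2000) / 5600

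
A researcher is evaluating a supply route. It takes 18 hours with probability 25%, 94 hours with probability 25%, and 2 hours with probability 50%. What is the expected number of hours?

29 hours

EV = 0.25 × 18 + 0.25 × 94 + 0.5 × 2 = 4.5 + 23.5 + 1 = 29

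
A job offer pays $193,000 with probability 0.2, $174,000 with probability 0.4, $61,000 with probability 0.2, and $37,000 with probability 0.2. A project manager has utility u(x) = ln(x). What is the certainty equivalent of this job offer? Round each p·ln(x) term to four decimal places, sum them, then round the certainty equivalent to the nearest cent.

$105,683.07

E[u] = 0.2·ln(193000) + 0.4·ln(174000) + 0.2·ln(61000) + 0.2·ln(37000) = 2.4341 + 4.8267 + 2.2037 + 2.1037 = 11.5682
CE = e^11.5682 ≈ 105683.07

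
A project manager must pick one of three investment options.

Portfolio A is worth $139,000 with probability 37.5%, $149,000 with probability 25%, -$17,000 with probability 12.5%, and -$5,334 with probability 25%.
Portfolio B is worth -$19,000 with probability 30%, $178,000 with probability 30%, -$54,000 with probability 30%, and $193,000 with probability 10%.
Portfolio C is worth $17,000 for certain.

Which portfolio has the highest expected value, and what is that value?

Portfolio A = 0.375 × 139000 + 0.25 × 149000 + 0.125 × (-17000) + 0.25 × (-5334) = 52125 + 37250 − 2125 − 1333.5 = 85916.5
Portfolio B = 0.3 × (-19000) + 0.3 × 178000 + 0.3 × (-54000) + 0.1 × 193000 = -5700 + 53400 − 16200 + 19300 = 50800
Portfolio C: 17000 (certain)

Portfolio A ($85,916.50)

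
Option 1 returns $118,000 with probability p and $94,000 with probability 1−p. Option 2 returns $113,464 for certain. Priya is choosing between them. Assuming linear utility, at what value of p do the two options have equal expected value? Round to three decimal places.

p·118000 + (1−p)·94000 = 113464
24000p + 94000 = 113464
p = (113464 − 94000) / 24000

p = 0.811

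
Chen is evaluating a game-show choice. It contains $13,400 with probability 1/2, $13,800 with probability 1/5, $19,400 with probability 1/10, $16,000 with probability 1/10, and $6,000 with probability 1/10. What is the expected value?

EV = 1/2 × 13400 + 1/5 × 13800 + 1/10 × 19400 + 1/10 × 16000 + 1/10 × 6000 = 6700 + 2760 + 1940 + 1600 + 600 = 13600

$13,600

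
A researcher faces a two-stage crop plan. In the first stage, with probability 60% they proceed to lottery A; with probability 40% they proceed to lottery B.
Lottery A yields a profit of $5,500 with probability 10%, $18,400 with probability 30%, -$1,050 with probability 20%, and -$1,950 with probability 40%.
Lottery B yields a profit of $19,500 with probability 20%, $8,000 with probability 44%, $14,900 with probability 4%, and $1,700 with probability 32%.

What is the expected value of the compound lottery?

EV(A) = 0.1 × 5500 + 0.3 × 18400 + 0.2 × (-1050) + 0.4 × (-1950) = 550 + 5520 − 210 − 780 = 5080
EV(B) = 0.2 × 19500 + 0.44 × 8000 + 0.04 × 14900 + 0.32 × 1700 = 3900 + 3520 + 596 + 544 = 8560
Overall = 0.6 × 5080 + 0.4 × 8560 = 3048 + 3424 = 6472

$6,472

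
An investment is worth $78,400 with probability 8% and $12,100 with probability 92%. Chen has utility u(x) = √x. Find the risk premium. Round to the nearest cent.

$2,127.04

E[u] = 0.08·√78400 + 0.92·√12100 = 0.08·280 + 0.92·110 = 123.6
CE = (123.6)² = 15276.96
Risk premium = EV − CE = 17404 − 15276.96 = 2127.04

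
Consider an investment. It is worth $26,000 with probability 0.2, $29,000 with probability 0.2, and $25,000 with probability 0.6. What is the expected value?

EV = 0.2 × 26000 + 0.2 × 29000 + 0.6 × 25000 = 5200 + 5800 + 15000 = 26000

$26,000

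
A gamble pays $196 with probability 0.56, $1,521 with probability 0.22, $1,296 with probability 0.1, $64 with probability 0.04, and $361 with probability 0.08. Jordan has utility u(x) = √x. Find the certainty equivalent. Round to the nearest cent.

$477.86

E[u] = 0.56·√196 + 0.22·√1521 + 0.1·√1296 + 0.04·√64 + 0.08·√361 = 0.56·14 + 0.22·39 + 0.1·36 + 0.04·8 + 0.08·19 = 21.86
CE = (21.86)² = 477.8596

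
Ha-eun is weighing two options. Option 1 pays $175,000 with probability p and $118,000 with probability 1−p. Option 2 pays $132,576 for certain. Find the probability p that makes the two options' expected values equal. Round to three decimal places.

p = 0.256

p·175000 + (1−p)·118000 = 132576
57000p + 118000 = 132576
p = (132576 − 118000) / 57000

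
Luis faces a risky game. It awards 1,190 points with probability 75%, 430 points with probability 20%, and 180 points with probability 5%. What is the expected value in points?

987.5 points

EV = 0.75 × 1190 + 0.2 × 430 + 0.05 × 180 = 892.5 + 86 + 9 = 987.5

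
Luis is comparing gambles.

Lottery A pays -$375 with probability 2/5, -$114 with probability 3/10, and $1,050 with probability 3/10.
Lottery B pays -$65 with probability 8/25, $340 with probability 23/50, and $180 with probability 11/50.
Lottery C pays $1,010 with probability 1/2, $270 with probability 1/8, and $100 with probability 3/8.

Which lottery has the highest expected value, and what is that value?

Lottery A = 2/5 × (-375) + 3/10 × (-114) + 3/10 × 1050 = -150 − 34.2 + 315 = 130.8
Lottery B = 8/25 × (-65) + 23/50 × 340 + 11/50 × 180 = -20.8 + 156.4 + 39.6 = 175.2
Lottery C = 1/2 × 1010 + 1/8 × 270 + 3/8 × 100 = 505 + 33.75 + 37.5 = 576.25

Lottery C ($576.25)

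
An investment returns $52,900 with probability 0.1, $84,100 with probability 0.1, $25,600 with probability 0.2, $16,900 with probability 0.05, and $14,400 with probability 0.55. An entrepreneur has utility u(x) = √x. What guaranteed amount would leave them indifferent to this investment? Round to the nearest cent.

E[u] = 0.1·√52900 + 0.1·√84100 + 0.2·√25600 + 0.05·√16900 + 0.55·√14400 = 0.1·230 + 0.1·290 + 0.2·160 + 0.05·130 + 0.55·120 = 156.5
CE = (156.5)² = 24492.25

$24,492.25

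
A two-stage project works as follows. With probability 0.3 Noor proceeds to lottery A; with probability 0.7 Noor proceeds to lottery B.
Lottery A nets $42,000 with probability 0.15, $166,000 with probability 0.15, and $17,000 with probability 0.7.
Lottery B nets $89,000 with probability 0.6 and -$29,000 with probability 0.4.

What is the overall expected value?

$42,190

EV(A) = 0.15 × 42000 + 0.15 × 166000 + 0.7 × 17000 = 6300 + 24900 + 11900 = 43100
EV(B) = 0.6 × 89000 + 0.4 × (-29000) = 53400 − 11600 = 41800
Overall = 0.3 × 43100 + 0.7 × 41800 = 12930 + 29260 = 42190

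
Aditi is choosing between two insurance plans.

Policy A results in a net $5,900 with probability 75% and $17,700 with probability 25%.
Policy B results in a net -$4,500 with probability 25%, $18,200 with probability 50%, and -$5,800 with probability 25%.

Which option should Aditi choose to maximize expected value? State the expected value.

Policy A = 0.75 × 5900 + 0.25 × 17700 = 4425 + 4425 = 8850
Policy B = 0.25 × (-4500) + 0.5 × 18200 + 0.25 × (-5800) = -1125 + 9100 − 1450 = 6525

Policy A ($8,850)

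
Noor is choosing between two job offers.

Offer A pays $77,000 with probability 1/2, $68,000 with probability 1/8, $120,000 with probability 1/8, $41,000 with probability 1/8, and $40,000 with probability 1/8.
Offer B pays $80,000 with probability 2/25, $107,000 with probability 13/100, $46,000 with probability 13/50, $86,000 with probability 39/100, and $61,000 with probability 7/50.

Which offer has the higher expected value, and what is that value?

Offer B ($74,350)

Offer A = 1/2 × 77000 + 1/8 × 68000 + 1/8 × 120000 + 1/8 × 41000 + 1/8 × 40000 = 38500 + 8500 + 15000 + 5125 + 5000 = 72125
Offer B = 2/25 × 80000 + 13/100 × 107000 + 13/50 × 46000 + 39/100 × 86000 + 7/50 × 61000 = 6400 + 13910 + 11960 + 33540 + 8540 = 74350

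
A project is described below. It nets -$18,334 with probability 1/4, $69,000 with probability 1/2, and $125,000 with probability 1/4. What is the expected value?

EV = 1/4 × (-18334) + 1/2 × 69000 + 1/4 × 125000 = -4583.5 + 34500 + 31250 = 61166.5

$61,166.50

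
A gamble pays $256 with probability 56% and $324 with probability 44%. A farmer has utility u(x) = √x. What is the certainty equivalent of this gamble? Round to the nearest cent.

$284.93

E[u] = 0.56·√256 + 0.44·√324 = 0.56·16 + 0.44·18 = 16.88
CE = (16.88)² = 284.9344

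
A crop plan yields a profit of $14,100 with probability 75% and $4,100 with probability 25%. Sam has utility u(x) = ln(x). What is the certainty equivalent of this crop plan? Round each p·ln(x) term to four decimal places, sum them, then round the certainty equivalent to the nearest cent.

E[u] = 0.75·ln(14100) + 0.25·ln(4100) = 7.1654 + 2.0797 = 9.2451
CE = e^9.2451 ≈ 10353.71

$10,353.71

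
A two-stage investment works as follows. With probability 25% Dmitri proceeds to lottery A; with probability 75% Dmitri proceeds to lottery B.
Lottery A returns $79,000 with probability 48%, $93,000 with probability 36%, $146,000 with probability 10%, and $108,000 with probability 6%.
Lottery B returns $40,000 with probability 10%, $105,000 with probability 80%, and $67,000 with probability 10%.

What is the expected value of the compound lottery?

EV(A) = 0.48 × 79000 + 0.36 × 93000 + 0.1 × 146000 + 0.06 × 108000 = 37920 + 33480 + 14600 + 6480 = 92480
EV(B) = 0.1 × 40000 + 0.8 × 105000 + 0.1 × 67000 = 4000 + 84000 + 6700 = 94700
Overall = 0.25 × 92480 + 0.75 × 94700 = 23120 + 71025 = 94145

$94,145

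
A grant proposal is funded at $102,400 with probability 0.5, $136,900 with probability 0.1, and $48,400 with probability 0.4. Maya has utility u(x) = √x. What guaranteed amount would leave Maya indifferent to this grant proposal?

$81,225

E[u] = 0.5·√102400 + 0.1·√136900 + 0.4·√48400 = 0.5·320 + 0.1·370 + 0.4·220 = 285
CE = (285)² = 81225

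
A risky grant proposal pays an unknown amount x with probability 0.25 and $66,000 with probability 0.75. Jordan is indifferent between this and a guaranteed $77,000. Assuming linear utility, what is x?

x = $110,000

0.25·x + 0.75·66000 = 77000
0.25·x = 77000 − 49500 = 27500
x = 27500 / 0.25 = 110000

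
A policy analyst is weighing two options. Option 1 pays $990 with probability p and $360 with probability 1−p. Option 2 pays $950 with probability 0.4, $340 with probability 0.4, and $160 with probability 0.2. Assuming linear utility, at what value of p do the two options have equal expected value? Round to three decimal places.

EV(Option 2) = 0.4 × 950 + 0.4 × 340 + 0.2 × 160 = 380 + 136 + 32 = 548
p·990 + (1−p)·360 = 548
630p + 360 = 548
p = (548 − 360) / 630

p = 0.298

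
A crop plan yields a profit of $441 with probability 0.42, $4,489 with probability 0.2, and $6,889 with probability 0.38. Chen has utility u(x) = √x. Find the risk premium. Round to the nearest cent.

$810.70

E[u] = 0.42·√441 + 0.2·√4489 + 0.38·√6889 = 0.42·21 + 0.2·67 + 0.38·83 = 53.76
CE = (53.76)² = 2890.1376
Risk premium = EV − CE = 3700.84 − 2890.1376 = 810.7024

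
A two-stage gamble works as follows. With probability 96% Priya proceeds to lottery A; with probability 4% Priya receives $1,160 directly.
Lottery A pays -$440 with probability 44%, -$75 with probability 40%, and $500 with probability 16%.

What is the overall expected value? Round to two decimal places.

EV(A) = 0.44 × (-440) + 0.4 × (-75) + 0.16 × 500 = -193.6 − 30 + 80 = -143.6
Branch B: 1160 (certain)
Overall = 0.96 × (-143.6) + 0.04 × 1160 = -137.856 + 46.4 = -91.456

-$91.46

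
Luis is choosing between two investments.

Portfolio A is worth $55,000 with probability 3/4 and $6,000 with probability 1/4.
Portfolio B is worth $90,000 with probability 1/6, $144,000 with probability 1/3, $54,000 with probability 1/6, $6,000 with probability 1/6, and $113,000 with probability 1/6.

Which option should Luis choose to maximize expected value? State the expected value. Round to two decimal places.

Portfolio B ($91,833.33)

Portfolio A = 3/4 × 55000 + 1/4 × 6000 = 41250 + 1500 = 42750
Portfolio B = 1/6 × 90000 + 1/3 × 144000 + 1/6 × 54000 + 1/6 × 6000 + 1/6 × 113000 = 15000 + 48000 + 9000 + 1000 + 18833.3333 = 91833.3333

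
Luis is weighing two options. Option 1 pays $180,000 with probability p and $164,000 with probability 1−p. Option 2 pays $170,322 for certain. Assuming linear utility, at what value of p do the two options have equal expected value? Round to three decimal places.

p·180000 + (1−p)·164000 = 170322
16000p + 164000 = 170322
p = (170322 − 164000) / 16000

p = 0.395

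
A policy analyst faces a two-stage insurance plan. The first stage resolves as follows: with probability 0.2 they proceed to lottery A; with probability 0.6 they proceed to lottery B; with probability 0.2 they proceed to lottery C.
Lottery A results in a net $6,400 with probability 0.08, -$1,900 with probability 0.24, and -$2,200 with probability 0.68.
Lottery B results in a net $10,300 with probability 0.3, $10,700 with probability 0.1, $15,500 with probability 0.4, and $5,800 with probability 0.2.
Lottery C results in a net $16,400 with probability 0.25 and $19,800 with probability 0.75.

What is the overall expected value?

$10,414

EV(A) = 0.08 × 6400 + 0.24 × (-1900) + 0.68 × (-2200) = 512 − 456 − 1496 = -1440
EV(B) = 0.3 × 10300 + 0.1 × 10700 + 0.4 × 15500 + 0.2 × 5800 = 3090 + 1070 + 6200 + 1160 = 11520
EV(C) = 0.25 × 16400 + 0.75 × 19800 = 4100 + 14850 = 18950
Overall = 0.2 × (-1440) + 0.6 × 11520 + 0.2 × 18950 = -288 + 6912 + 3790 = 10414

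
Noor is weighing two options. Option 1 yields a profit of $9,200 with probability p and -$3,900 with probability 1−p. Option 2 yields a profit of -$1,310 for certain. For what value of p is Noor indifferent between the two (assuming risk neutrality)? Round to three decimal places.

p = 0.198

p·9200 + (1−p)·(-3900) = -1310
13100p − 3900 = -1310
p = (-1310 + 3900) / 13100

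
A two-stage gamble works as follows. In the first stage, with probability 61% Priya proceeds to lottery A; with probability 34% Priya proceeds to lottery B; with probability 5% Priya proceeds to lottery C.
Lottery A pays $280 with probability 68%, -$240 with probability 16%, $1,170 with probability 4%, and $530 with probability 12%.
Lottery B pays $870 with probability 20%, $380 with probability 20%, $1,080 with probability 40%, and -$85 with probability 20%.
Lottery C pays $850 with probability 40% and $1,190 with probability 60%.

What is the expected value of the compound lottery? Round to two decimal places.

$438.86

EV(A) = 0.68 × 280 + 0.16 × (-240) + 0.04 × 1170 + 0.12 × 530 = 190.4 − 38.4 + 46.8 + 63.6 = 262.4
EV(B) = 0.2 × 870 + 0.2 × 380 + 0.4 × 1080 + 0.2 × (-85) = 174 + 76 + 432 − 17 = 665
EV(C) = 0.4 × 850 + 0.6 × 1190 = 340 + 714 = 1054
Overall = 0.61 × 262.4 + 0.34 × 665 + 0.05 × 1054 = 160.064 + 226.1 + 52.7 = 438.864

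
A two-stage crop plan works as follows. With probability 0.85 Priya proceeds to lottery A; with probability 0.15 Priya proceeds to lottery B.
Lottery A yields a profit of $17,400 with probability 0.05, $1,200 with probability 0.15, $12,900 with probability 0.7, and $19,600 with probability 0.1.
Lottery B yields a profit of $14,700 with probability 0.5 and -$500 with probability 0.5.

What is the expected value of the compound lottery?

$11,299

EV(A) = 0.05 × 17400 + 0.15 × 1200 + 0.7 × 12900 + 0.1 × 19600 = 870 + 180 + 9030 + 1960 = 12040
EV(B) = 0.5 × 14700 + 0.5 × (-500) = 7350 − 250 = 7100
Overall = 0.85 × 12040 + 0.15 × 7100 = 10234 + 1065 = 11299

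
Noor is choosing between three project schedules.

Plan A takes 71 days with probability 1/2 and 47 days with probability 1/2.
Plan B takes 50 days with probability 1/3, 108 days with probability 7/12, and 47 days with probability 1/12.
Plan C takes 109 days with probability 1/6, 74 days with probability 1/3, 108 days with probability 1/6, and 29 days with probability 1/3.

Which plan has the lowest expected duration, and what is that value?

Plan A (59 days)

Plan A = 1/2 × 71 + 1/2 × 47 = 35.5 + 23.5 = 59
Plan B = 1/3 × 50 + 7/12 × 108 + 1/12 × 47 = 16.6667 + 63 + 3.9167 = 83.5833
Plan C = 1/6 × 109 + 1/3 × 74 + 1/6 × 108 + 1/3 × 29 = 18.1667 + 24.6667 + 18 + 9.6667 = 70.5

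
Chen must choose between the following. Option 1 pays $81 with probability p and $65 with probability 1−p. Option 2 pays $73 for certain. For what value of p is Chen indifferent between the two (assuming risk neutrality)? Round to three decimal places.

p = 0.500

p·81 + (1−p)·65 = 73
16p + 65 = 73
p = (73 − 65) / 16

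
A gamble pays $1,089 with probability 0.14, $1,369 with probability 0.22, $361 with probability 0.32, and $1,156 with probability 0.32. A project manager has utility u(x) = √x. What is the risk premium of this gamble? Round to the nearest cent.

$55.80

E[u] = 0.14·√1089 + 0.22·√1369 + 0.32·√361 + 0.32·√1156 = 0.14·33 + 0.22·37 + 0.32·19 + 0.32·34 = 29.72
CE = (29.72)² = 883.2784
Risk premium = EV − CE = 939.08 − 883.2784 = 55.8016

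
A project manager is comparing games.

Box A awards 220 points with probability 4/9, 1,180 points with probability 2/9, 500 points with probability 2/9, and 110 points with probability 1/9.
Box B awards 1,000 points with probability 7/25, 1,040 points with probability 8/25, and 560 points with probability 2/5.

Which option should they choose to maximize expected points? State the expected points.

Box B (836.8 points)

Box A = 4/9 × 220 + 2/9 × 1180 + 2/9 × 500 + 1/9 × 110 = 97.7778 + 262.2222 + 111.1111 + 12.2222 = 483.3333
Box B = 7/25 × 1000 + 8/25 × 1040 + 2/5 × 560 = 280 + 332.8 + 224 = 836.8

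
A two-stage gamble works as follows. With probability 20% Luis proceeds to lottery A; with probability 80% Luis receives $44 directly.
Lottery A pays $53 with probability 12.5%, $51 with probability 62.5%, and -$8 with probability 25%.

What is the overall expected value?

EV(A) = 0.125 × 53 + 0.625 × 51 + 0.25 × (-8) = 6.625 + 31.875 − 2 = 36.5
Branch B: 44 (certain)
Overall = 0.2 × 36.5 + 0.8 × 44 = 7.3 + 35.2 = 42.5

$42.50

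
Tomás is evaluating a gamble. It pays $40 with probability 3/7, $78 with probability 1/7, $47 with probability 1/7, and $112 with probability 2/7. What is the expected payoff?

$67

EV = 3/7 × 40 + 1/7 × 78 + 1/7 × 47 + 2/7 × 112 = 17.1429 + 11.1429 + 6.7143 + 32 = 67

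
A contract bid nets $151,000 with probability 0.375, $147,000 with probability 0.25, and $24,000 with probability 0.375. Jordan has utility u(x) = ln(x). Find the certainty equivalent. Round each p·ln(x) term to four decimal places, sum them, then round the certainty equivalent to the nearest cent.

E[u] = 0.375·ln(151000) + 0.25·ln(147000) + 0.375·ln(24000) = 4.4719 + 2.9745 + 3.7822 = 11.2286
CE = e^11.2286 ≈ 75252.17

$75,252.17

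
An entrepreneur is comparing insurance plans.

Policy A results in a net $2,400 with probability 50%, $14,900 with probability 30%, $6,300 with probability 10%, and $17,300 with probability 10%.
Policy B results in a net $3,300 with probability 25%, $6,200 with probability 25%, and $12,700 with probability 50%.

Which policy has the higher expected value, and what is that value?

Policy A = 0.5 × 2400 + 0.3 × 14900 + 0.1 × 6300 + 0.1 × 17300 = 1200 + 4470 + 630 + 1730 = 8030
Policy B = 0.25 × 3300 + 0.25 × 6200 + 0.5 × 12700 = 825 + 1550 + 6350 = 8725

Policy B ($8,725)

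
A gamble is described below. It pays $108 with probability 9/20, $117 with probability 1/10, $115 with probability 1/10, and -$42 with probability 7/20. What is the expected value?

$57.10

EV = 9/20 × 108 + 1/10 × 117 + 1/10 × 115 + 7/20 × (-42) = 48.6 + 11.7 + 11.5 − 14.7 = 57.1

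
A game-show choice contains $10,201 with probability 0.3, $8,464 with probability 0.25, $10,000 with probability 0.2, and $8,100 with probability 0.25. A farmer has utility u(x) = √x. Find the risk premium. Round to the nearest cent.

$23.66

E[u] = 0.3·√10201 + 0.25·√8464 + 0.2·√10000 + 0.25·√8100 = 0.3·101 + 0.25·92 + 0.2·100 + 0.25·90 = 95.8
CE = (95.8)² = 9177.64
Risk premium = EV − CE = 9201.3 − 9177.64 = 23.66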